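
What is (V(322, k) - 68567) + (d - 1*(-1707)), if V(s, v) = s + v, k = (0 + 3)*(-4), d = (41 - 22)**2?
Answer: -66189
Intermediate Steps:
d = 361 (d = 19**2 = 361)
k = -12 (k = 3*(-4) = -12)
(V(322, k) - 68567) + (d - 1*(-1707)) = ((322 - 12) - 68567) + (361 - 1*(-1707)) = (310 - 68567) + (361 + 1707) = -68257 + 2068 = -66189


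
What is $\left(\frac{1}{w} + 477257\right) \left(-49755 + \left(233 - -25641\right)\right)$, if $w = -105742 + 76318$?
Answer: $- \frac{335356344821927}{29424} \approx -1.1397 \cdot 10^{10}$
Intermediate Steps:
$w = -29424$
$\left(\frac{1}{w} + 477257\right) \left(-49755 + \left(233 - -25641\right)\right) = \left(\frac{1}{-29424} + 477257\right) \left(-49755 + \left(233 - -25641\right)\right) = \left(- \frac{1}{29424} + 477257\right) \left(-49755 + \left(233 + 25641\right)\right) = \frac{14042809967 \left(-49755 + 25874\right)}{29424} = \frac{14042809967}{29424} \left(-23881\right) = - \frac{335356344821927}{29424}$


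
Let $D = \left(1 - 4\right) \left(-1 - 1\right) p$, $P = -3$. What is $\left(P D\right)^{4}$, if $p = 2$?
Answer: $1679616$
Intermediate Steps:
$D = 12$ ($D = \left(1 - 4\right) \left(-1 - 1\right) 2 = \left(-3\right) \left(-2\right) 2 = 6 \cdot 2 = 12$)
$\left(P D\right)^{4} = \left(\left(-3\right) 12\right)^{4} = \left(-36\right)^{4} = 1679616$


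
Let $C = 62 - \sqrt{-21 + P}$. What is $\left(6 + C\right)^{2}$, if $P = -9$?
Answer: $\left(68 - i \sqrt{30}\right)^{2} \approx 4594.0 - 744.9 i$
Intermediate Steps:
$C = 62 - i \sqrt{30}$ ($C = 62 - \sqrt{-21 - 9} = 62 - \sqrt{-30} = 62 - i \sqrt{30} \approx 62.0 - 5.4772 i$)
$\left(6 + C\right)^{2} = \left(6 + \left(62 - i \sqrt{30}\right)\right)^{2} = \left(68 - i \sqrt{30}\right)^{2}$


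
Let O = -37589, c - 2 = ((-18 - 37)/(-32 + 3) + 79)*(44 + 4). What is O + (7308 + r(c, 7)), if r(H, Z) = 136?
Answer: -30145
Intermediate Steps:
c = 112666/29 (c = 2 + ((-18 - 37)/(-32 + 3) + 79)*(44 + 4) = 2 + (-55/(-29) + 79)*48 = 2 + (-55*(-1/29) + 79)*48 = 2 + (55/29 + 79)*48 = 2 + (2346/29)*48 = 2 + 112608/29 = 112666/29 ≈ 3885.0)
O + (7308 + r(c, 7)) = -37589 + (7308 + 136) = -37589 + 7444 = -30145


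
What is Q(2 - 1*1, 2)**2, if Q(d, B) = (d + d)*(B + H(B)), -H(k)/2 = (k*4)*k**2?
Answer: 15376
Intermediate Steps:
H(k) = -8*k**3 (H(k) = -2*k*4*k**2 = -2*4*k*k**2 = -8*k**3)
Q(d, B) = 2*d*(B - 8*B**3) (Q(d, B) = (d + d)*(B - 8*B**3) = (2*d)*(B - 8*B**3) = 2*d*(B - 8*B**3))
Q(2 - 1*1, 2)**2 = (2*2*(2 - 1*1)*(1 - 8*2**2))**2 = (2*2*(2 - 1)*(1 - 8*4))**2 = (2*2*1*(1 - 32))**2 = (2*2*1*(-31))**2 = (-124)**2 = 15376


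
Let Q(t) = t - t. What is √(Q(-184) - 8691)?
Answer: I*√8691 ≈ 93.226*I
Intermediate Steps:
Q(t) = 0
√(Q(-184) - 8691) = √(0 - 8691) = √(-8691) = I*√8691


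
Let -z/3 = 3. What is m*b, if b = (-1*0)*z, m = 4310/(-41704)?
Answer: 0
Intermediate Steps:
z = -9 (z = -3*3 = -9)
m = -2155/20852 (m = 4310*(-1/41704) = -2155/20852 ≈ -0.10335)
b = 0 (b = -1*0*(-9) = 0*(-9) = 0)
m*b = -2155/20852*0 = 0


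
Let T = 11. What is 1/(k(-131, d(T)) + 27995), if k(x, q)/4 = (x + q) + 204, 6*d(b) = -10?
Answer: 3/84841 ≈ 3.5360e-5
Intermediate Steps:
d(b) = -5/3 (d(b) = (1/6)*(-10) = -5/3)
k(x, q) = 816 + 4*q + 4*x (k(x, q) = 4*((x + q) + 204) = 4*((q + x) + 204) = 4*(204 + q + x) = 816 + 4*q + 4*x)
1/(k(-131, d(T)) + 27995) = 1/((816 + 4*(-5/3) + 4*(-131)) + 27995) = 1/((816 - 20/3 - 524) + 27995) = 1/(856/3 + 27995) = 1/(84841/3) = 3/84841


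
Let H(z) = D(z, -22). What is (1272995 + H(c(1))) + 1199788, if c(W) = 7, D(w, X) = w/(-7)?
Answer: 2472782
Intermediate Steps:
D(w, X) = -w/7 (D(w, X) = w*(-⅐) = -w/7)
H(z) = -z/7
(1272995 + H(c(1))) + 1199788 = (1272995 - ⅐*7) + 1199788 = (1272995 - 1) + 1199788 = 1272994 + 1199788 = 2472782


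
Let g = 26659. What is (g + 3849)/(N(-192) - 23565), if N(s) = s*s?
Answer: 30508/13299 ≈ 2.2940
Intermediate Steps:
N(s) = s**2
(g + 3849)/(N(-192) - 23565) = (26659 + 3849)/((-192)**2 - 23565) = 30508/(36864 - 23565) = 30508/13299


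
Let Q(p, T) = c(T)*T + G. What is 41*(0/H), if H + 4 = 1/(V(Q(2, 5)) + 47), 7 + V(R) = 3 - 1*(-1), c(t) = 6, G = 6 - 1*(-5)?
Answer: 0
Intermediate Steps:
G = 11 (G = 6 + 5 = 11)
Q(p, T) = 11 + 6*T (Q(p, T) = 6*T + 11 = 11 + 6*T)
V(R) = -3 (V(R) = -7 + (3 - 1*(-1)) = -7 + (3 + 1) = -7 + 4 = -3)
H = -175/44 (H = -4 + 1/(-3 + 47) = -4 + 1/44 = -175/44 ≈ -3.9773)
41*(0/H) = 41*(0/(-175/44)) = 41*(0*(-44/175)) = 41*0 = 0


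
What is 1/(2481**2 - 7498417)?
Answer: -1/1343056 ≈ -7.4457e-7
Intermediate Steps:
1/(2481**2 - 7498417) = 1/(6155361 - 7498417) = 1/(-1343056) = -1/1343056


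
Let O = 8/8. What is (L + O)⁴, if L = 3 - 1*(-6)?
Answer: 10000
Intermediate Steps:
O = 1 (O = 8*(⅛) = 1)
L = 9 (L = 3 + 6 = 9)
(L + O)⁴ = (9 + 1)⁴ = 10⁴ = 10000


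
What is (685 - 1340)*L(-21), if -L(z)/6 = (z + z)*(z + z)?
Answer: 6932520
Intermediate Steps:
L(z) = -24*z² (L(z) = -6*(z + z)*(z + z) = -6*2*z*2*z = -24*z²)
(685 - 1340)*L(-21) = (685 - 1340)*(-24*(-21)²) = -(-15720)*441 = -655*(-10584) = 6932520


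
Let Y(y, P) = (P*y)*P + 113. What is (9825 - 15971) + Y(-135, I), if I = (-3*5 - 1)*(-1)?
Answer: -40593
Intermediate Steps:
I = 16 (I = (-15 - 1)*(-1) = -16*(-1) = 16)
Y(y, P) = 113 + y*P**2 (Y(y, P) = y*P**2 + 113 = 113 + y*P**2)
(9825 - 15971) + Y(-135, I) = (9825 - 15971) + (113 - 135*16**2) = -6146 + (113 - 135*256) = -6146 + (113 - 34560) = -6146 - 34447 = -40593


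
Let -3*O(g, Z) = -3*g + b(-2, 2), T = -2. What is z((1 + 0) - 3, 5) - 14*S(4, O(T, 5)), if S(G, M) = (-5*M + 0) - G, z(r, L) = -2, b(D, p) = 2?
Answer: -398/3 ≈ -132.67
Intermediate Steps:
O(g, Z) = -2/3 + g (O(g, Z) = -(-3*g + 2)/3 = -(2 - 3*g)/3 = -2/3 + g)
S(G, M) = -G - 5*M (S(G, M) = -5*M - G = -G - 5*M)
z((1 + 0) - 3, 5) - 14*S(4, O(T, 5)) = -2 - 14*(-1*4 - 5*(-2/3 - 2)) = -2 - 14*(-4 - 5*(-8/3)) = -2 - 14*(-4 + 40/3) = -2 - 14*28/3 = -2 - 392/3 = -398/3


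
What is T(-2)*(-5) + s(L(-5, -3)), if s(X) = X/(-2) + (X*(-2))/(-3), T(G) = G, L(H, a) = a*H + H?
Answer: 35/3 ≈ 11.667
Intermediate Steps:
L(H, a) = H + H*a (L(H, a) = H*a + H = H + H*a)
s(X) = X/6 (s(X) = X*(-½) - 2*X*(-⅓) = -X/2 + 2*X/3 = X/6)
T(-2)*(-5) + s(L(-5, -3)) = -2*(-5) + (-5*(1 - 3))/6 = 10 + (-5*(-2))/6 = 10 + (⅙)*10 = 10 + 5/3 = 35/3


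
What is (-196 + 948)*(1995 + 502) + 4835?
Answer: 1882579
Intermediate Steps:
(-196 + 948)*(1995 + 502) + 4835 = 752*2497 + 4835 = 1877744 + 4835 = 1882579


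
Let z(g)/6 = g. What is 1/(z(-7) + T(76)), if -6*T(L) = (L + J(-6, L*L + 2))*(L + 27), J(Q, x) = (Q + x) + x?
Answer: -3/598865 ≈ -5.0095e-6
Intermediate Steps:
z(g) = 6*g
J(Q, x) = Q + 2*x
T(L) = -(27 + L)*(-2 + L + 2*L**2)/6 (T(L) = -(L + (-6 + 2*(L*L + 2)))*(L + 27)/6 = -(L + (-6 + 2*(L**2 + 2)))*(27 + L)/6 = -(L + (-6 + 2*(2 + L**2)))*(27 + L)/6 = -(L + (-6 + (4 + 2*L**2)))*(27 + L)/6 = -(L + (-2 + 2*L**2))*(27 + L)/6 = -(-2 + L + 2*L**2)*(27 + L)/6 = -(27 + L)*(-2 + L + 2*L**2)/6)
1/(z(-7) + T(76)) = 1/(6*(-7) + (9 - 55/6*76**2 - 25/6*76 - 1/3*76**3)) = 1/(-42 + (9 - 55/6*5776 - 950/3 - 1/3*438976)) = 1/(-42 + (9 - 158840/3 - 950/3 - 438976/3)) = 1/(-42 - 598739/3) = 1/(-598865/3) = -3/598865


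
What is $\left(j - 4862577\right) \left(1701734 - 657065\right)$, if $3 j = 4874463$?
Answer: $-3382383322764$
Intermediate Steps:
$j = 1624821$ ($j = \frac{1}{3} \cdot 4874463 = 1624821$)
$\left(j - 4862577\right) \left(1701734 - 657065\right) = \left(1624821 - 4862577\right) \left(1701734 - 657065\right) = \left(-3237756\right) 1044669 = -3382383322764$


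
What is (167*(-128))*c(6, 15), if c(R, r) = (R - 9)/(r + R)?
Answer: 21376/7 ≈ 3053.7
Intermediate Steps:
c(R, r) = (-9 + R)/(R + r)
(167*(-128))*c(6, 15) = (167*(-128))*((-9 + 6)/(6 + 15)) = -21376*(-3)/21 = -21376*(-⅐) = 21376/7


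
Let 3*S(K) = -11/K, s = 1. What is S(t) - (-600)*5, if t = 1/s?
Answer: 8989/3 ≈ 2996.3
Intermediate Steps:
t = 1 (t = 1/1 = 1*1 = 1)
S(K) = -11/(3*K) (S(K) = (-11/K)/3 = -11/(3*K))
S(t) - (-600)*5 = -11/3/1 - (-600)*5 = -11/3*1 - 24*(-125) = -11/3 + 3000 = 8989/3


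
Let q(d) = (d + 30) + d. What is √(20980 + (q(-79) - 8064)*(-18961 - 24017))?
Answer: 2*√88024189 ≈ 18764.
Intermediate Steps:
q(d) = 30 + 2*d (q(d) = (30 + d) + d = 30 + 2*d)
√(20980 + (q(-79) - 8064)*(-18961 - 24017)) = √(20980 + ((30 + 2*(-79)) - 8064)*(-18961 - 24017)) = √(20980 + ((30 - 158) - 8064)*(-42978)) = √(20980 + (-128 - 8064)*(-42978)) = √(20980 - 8192*(-42978)) = √(20980 + 352075776) = √352096756 = 2*√88024189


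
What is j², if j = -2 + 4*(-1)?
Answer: 36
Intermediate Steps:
j = -6 (j = -2 - 4 = -6)
j² = (-6)² = 36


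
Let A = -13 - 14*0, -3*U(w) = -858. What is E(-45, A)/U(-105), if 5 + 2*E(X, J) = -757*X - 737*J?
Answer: 3357/44 ≈ 76.295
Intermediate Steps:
U(w) = 286 (U(w) = -⅓*(-858) = 286)
A = -13 (A = -13 + 0 = -13)
E(X, J) = -5/2 - 757*X/2 - 737*J/2 (E(X, J) = -5/2 + (-757*X - 737*J)/2 = -5/2 + (-757*X/2 - 737*J/2) = -5/2 - 757*X/2 - 737*J/2)
E(-45, A)/U(-105) = (-5/2 - 757/2*(-45) - 737/2*(-13))/286 = (-5/2 + 34065/2 + 9581/2)*(1/286) = (43641/2)*(1/286) = 3357/44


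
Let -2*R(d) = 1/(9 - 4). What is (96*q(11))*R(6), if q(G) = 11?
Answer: -528/5 ≈ -105.60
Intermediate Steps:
R(d) = -⅒ (R(d) = -1/(2*(9 - 4)) = -½/5 = -½*⅕ = -⅒)
(96*q(11))*R(6) = (96*11)*(-⅒) = 1056*(-⅒) = -528/5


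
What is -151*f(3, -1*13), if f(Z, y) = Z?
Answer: -453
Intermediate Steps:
-151*f(3, -1*13) = -151*3 = -453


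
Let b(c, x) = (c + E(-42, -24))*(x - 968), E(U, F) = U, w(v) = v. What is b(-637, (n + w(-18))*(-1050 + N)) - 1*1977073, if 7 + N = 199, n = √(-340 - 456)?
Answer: -11806277 + 1165164*I*√199 ≈ -1.1806e+7 + 1.6437e+7*I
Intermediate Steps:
n = 2*I*√199 (n = √(-796) = 2*I*√199 ≈ 28.213*I)
N = 192 (N = -7 + 199 = 192)
b(c, x) = (-968 + x)*(-42 + c) (b(c, x) = (c - 42)*(x - 968) = (-42 + c)*(-968 + x) = (-968 + x)*(-42 + c))
b(-637, (n + w(-18))*(-1050 + N)) - 1*1977073 = (40656 - 968*(-637) - 42*(2*I*√199 - 18)*(-1050 + 192) - 637*(2*I*√199 - 18)*(-1050 + 192)) - 1*1977073 = (40656 + 616616 - 42*(-18 + 2*I*√199)*(-858) - 637*(-18 + 2*I*√199)*(-858)) - 1977073 = (40656 + 616616 - 42*(15444 - 1716*I*√199) - 637*(15444 - 1716*I*√199)) - 1977073 = (40656 + 616616 + (-648648 + 72072*I*√199) + (-9837828 + 1093092*I*√199)) - 1977073 = (-9829204 + 1165164*I*√199) - 1977073 = -11806277 + 1165164*I*√199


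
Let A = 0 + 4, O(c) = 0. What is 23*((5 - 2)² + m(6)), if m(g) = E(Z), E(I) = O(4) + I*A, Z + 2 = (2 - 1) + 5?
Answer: 575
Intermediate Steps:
Z = 4 (Z = -2 + ((2 - 1) + 5) = -2 + (1 + 5) = -2 + 6 = 4)
A = 4
E(I) = 4*I (E(I) = 0 + I*4 = 0 + 4*I = 4*I)
m(g) = 16 (m(g) = 4*4 = 16)
23*((5 - 2)² + m(6)) = 23*((5 - 2)² + 16) = 23*(3² + 16) = 23*(9 + 16) = 23*25 = 575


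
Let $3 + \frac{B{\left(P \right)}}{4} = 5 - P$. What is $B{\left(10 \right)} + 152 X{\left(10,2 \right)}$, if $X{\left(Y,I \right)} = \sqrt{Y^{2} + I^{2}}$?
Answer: $-32 + 304 \sqrt{26} \approx 1518.1$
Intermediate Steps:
$X{\left(Y,I \right)} = \sqrt{I^{2} + Y^{2}}$
$B{\left(P \right)} = 8 - 4 P$ ($B{\left(P \right)} = -12 + 4 \left(5 - P\right) = -12 - \left(-20 + 4 P\right) = 8 - 4 P$)
$B{\left(10 \right)} + 152 X{\left(10,2 \right)} = \left(8 - 40\right) + 152 \sqrt{2^{2} + 10^{2}} = \left(8 - 40\right) + 152 \sqrt{4 + 100} = -32 + 152 \sqrt{104} = -32 + 152 \cdot 2 \sqrt{26} = -32 + 304 \sqrt{26}$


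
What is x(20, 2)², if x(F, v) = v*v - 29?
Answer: 625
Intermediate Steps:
x(F, v) = -29 + v² (x(F, v) = v² - 29 = -29 + v²)
x(20, 2)² = (-29 + 2²)² = (-29 + 4)² = (-25)² = 625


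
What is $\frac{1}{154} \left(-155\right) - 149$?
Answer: $- \frac{23101}{154} \approx -150.01$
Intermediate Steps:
$\frac{1}{154} \left(-155\right) - 149 = - \frac{155}{154} - 149 = - \frac{23101}{154}$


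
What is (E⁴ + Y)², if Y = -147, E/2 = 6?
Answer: 423906921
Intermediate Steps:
E = 12 (E = 2*6 = 12)
(E⁴ + Y)² = (12⁴ - 147)² = (20736 - 147)² = 20589² = 423906921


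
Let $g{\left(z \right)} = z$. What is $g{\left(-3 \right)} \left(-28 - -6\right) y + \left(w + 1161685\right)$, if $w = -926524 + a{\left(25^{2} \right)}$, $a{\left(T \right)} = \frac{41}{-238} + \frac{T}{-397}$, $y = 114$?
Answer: $\frac{22930169883}{94486} \approx 2.4268 \cdot 10^{5}$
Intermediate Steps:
$a{\left(T \right)} = - \frac{41}{238} - \frac{T}{397}$ ($a{\left(T \right)} = 41 \left(- \frac{1}{238}\right) + T \left(- \frac{1}{397}\right) = - \frac{41}{238} - \frac{T}{397}$)
$w = - \frac{87543711691}{94486}$ ($w = -926524 - \left(\frac{41}{238} + \frac{25^{2}}{397}\right) = -926524 - \frac{165027}{94486} = - \frac{87543711691}{94486} \approx -9.2653 \cdot 10^{5}$)
$g{\left(-3 \right)} \left(-28 - -6\right) y + \left(w + 1161685\right) = - 3 \left(-28 - -6\right) 114 + \left(- \frac{87543711691}{94486} + 1161685\right) = - 3 \left(-28 + 6\right) 114 + \frac{22219257219}{94486} = \left(-3\right) \left(-22\right) 114 + \frac{22219257219}{94486} = 66 \cdot 114 + \frac{22219257219}{94486} = 7524 + \frac{22219257219}{94486} = \frac{22930169883}{94486}$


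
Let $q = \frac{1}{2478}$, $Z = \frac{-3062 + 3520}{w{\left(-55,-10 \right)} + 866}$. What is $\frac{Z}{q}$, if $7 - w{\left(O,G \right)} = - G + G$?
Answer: $\frac{378308}{291} \approx 1300.0$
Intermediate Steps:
$w{\left(O,G \right)} = 7$ ($w{\left(O,G \right)} = 7 - \left(- G + G\right) = 7 - 0 = 7 + 0 = 7$)
$Z = \frac{458}{873}$ ($Z = \frac{-3062 + 3520}{7 + 866} = \frac{458}{873} \approx 0.52463$)
$q = \frac{1}{2478} \approx 0.00040355$
$\frac{Z}{q} = \frac{458 \frac{1}{\frac{1}{2478}}}{873} = \frac{458}{873} \cdot 2478 = \frac{378308}{291}$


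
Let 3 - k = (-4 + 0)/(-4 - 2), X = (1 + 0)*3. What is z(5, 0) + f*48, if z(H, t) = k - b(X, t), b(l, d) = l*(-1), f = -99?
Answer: -14240/3 ≈ -4746.7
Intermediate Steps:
X = 3 (X = 1*3 = 3)
b(l, d) = -l
k = 7/3 (k = 3 - (-4 + 0)/(-4 - 2) = 3 - (-4)/(-6) = 3 - (-4)*(-1)/6 = 3 - 1*⅔ = 3 - ⅔ = 7/3 ≈ 2.3333)
z(H, t) = 16/3 (z(H, t) = 7/3 - (-1)*3 = 7/3 - 1*(-3) = 7/3 + 3 = 16/3)
z(5, 0) + f*48 = 16/3 - 99*48 = 16/3 - 4752 = -14240/3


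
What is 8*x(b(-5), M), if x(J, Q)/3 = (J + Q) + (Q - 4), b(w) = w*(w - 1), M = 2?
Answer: 720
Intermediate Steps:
b(w) = w*(-1 + w)
x(J, Q) = -12 + 3*J + 6*Q (x(J, Q) = 3*((J + Q) + (Q - 4)) = 3*((J + Q) + (-4 + Q)) = 3*(-4 + J + 2*Q) = -12 + 3*J + 6*Q)
8*x(b(-5), M) = 8*(-12 + 3*(-5*(-1 - 5)) + 6*2) = 8*(-12 + 3*(-5*(-6)) + 12) = 8*(-12 + 3*30 + 12) = 8*(-12 + 90 + 12) = 8*90 = 720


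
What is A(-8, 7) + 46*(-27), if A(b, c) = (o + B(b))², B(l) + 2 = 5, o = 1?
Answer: -1226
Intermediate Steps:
B(l) = 3 (B(l) = -2 + 5 = 3)
A(b, c) = 16 (A(b, c) = (1 + 3)² = 4² = 16)
A(-8, 7) + 46*(-27) = 16 + 46*(-27) = 16 - 1242 = -1226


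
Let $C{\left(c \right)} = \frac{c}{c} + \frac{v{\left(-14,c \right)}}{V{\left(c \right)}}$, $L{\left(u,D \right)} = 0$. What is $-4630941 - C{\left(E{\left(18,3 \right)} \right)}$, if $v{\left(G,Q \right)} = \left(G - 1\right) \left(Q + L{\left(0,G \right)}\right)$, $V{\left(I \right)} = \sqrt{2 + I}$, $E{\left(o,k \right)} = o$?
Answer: $-4630942 + 27 \sqrt{5} \approx -4.6309 \cdot 10^{6}$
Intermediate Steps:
$v{\left(G,Q \right)} = Q \left(-1 + G\right)$ ($v{\left(G,Q \right)} = \left(G - 1\right) \left(Q + 0\right) = \left(-1 + G\right) Q = Q \left(-1 + G\right)$)
$C{\left(c \right)} = 1 - \frac{15 c}{\sqrt{2 + c}}$ ($C{\left(c \right)} = \frac{c}{c} + \frac{c \left(-1 - 14\right)}{\sqrt{2 + c}} = 1 + \frac{c \left(-15\right)}{\sqrt{2 + c}} = 1 + \frac{\left(-15\right) c}{\sqrt{2 + c}} = 1 - \frac{15 c}{\sqrt{2 + c}}$)
$-4630941 - C{\left(E{\left(18,3 \right)} \right)} = -4630941 - \left(1 - \frac{270}{\sqrt{2 + 18}}\right) = -4630941 - \left(1 - \frac{270}{2 \sqrt{5}}\right) = -4630941 - \left(1 - 270 \frac{\sqrt{5}}{10}\right) = -4630941 - \left(1 - 27 \sqrt{5}\right) = -4630942 + 27 \sqrt{5}$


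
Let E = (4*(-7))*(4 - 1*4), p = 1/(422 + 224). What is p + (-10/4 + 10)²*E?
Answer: 1/646 ≈ 0.0015480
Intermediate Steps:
p = 1/646 ≈ 0.0015480
E = 0 (E = -28*(4 - 4) = -28*0 = 0)
p + (-10/4 + 10)²*E = 1/646 + (-10/4 + 10)²*0 = 1/646 + (-10*¼ + 10)²*0 = 1/646 + (-5/2 + 10)²*0 = 1/646 + (15/2)²*0 = 1/646 + (225/4)*0 = 1/646 + 0 = 1/646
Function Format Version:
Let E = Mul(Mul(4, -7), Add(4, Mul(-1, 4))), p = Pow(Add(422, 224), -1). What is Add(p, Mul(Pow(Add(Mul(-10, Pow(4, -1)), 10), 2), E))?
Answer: Rational(1, 646) ≈ 0.0015480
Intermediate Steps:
p = Rational(1, 646) (p = Pow(646, -1) = Rational(1, 646) ≈ 0.0015480)
E = 0 (E = Mul(-28, Add(4, -4)) = Mul(-28, 0) = 0)
Add(p, Mul(Pow(Add(Mul(-10, Pow(4, -1)), 10), 2), E)) = Add(Rational(1, 646), Mul(Pow(Add(Mul(-10, Pow(4, -1)), 10), 2), 0)) = Add(Rational(1, 646), Mul(Pow(Add(Mul(-10, Rational(1, 4)), 10), 2), 0)) = Add(Rational(1, 646), Mul(Pow(Add(Rational(-5, 2), 10), 2), 0)) = Add(Rational(1, 646), Mul(Pow(Rational(15, 2), 2), 0)) = Add(Rational(1, 646), Mul(Rational(225, 4), 0)) = Add(Rational(1, 646), 0) = Rational(1, 646)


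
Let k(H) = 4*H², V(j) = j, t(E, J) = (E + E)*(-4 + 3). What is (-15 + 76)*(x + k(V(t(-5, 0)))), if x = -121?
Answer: 17019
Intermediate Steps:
t(E, J) = -2*E (t(E, J) = (2*E)*(-1) = -2*E)
(-15 + 76)*(x + k(V(t(-5, 0)))) = (-15 + 76)*(-121 + 4*(-2*(-5))²) = 61*(-121 + 4*10²) = 61*(-121 + 4*100) = 61*(-121 + 400) = 61*279 = 17019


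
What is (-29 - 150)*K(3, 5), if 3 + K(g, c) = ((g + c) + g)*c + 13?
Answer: -11635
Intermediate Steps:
K(g, c) = 10 + c*(c + 2*g) (K(g, c) = -3 + (((g + c) + g)*c + 13) = -3 + (((c + g) + g)*c + 13) = -3 + ((c + 2*g)*c + 13) = -3 + (c*(c + 2*g) + 13) = -3 + (13 + c*(c + 2*g)) = 10 + c*(c + 2*g))
(-29 - 150)*K(3, 5) = (-29 - 150)*(10 + 5**2 + 2*5*3) = -179*(10 + 25 + 30) = -179*65 = -11635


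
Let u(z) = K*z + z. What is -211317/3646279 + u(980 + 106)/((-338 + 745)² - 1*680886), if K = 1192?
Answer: -4832990116971/1878697853123 ≈ -2.5725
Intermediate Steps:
u(z) = 1193*z (u(z) = 1192*z + z = 1193*z)
-211317/3646279 + u(980 + 106)/((-338 + 745)² - 1*680886) = -211317/3646279 + (1193*(980 + 106))/((-338 + 745)² - 1*680886) = -211317*1/3646279 + (1193*1086)/(407² - 680886) = -211317/3646279 + 1295598/(165649 - 680886) = -211317/3646279 + 1295598/(-515237) = -211317/3646279 + 1295598*(-1/515237) = -211317/3646279 - 1295598/515237 = -4832990116971/1878697853123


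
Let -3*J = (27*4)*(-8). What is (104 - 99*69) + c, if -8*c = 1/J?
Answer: -15499009/2304 ≈ -6727.0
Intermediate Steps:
J = 288 (J = -27*4*(-8)/3 = -36*(-8) = -⅓*(-864) = 288)
c = -1/2304 (c = -⅛/288 = -⅛*1/288 = -1/2304 ≈ -0.00043403)
(104 - 99*69) + c = (104 - 99*69) - 1/2304 = (104 - 6831) - 1/2304 = -6727 - 1/2304 = -15499009/2304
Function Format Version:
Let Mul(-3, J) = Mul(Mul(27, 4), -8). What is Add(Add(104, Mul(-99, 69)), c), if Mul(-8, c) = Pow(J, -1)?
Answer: Rational(-15499009, 2304) ≈ -6727.0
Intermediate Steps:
J = 288 (J = Mul(Rational(-1, 3), Mul(Mul(27, 4), -8)) = Mul(Rational(-1, 3), Mul(108, -8)) = Mul(Rational(-1, 3), -864) = 288)
c = Rational(-1, 2304) (c = Mul(Rational(-1, 8), Pow(288, -1)) = Mul(Rational(-1, 8), Rational(1, 288)) = Rational(-1, 2304) ≈ -0.00043403)
Add(Add(104, Mul(-99, 69)), c) = Add(Add(104, Mul(-99, 69)), Rational(-1, 2304)) = Add(Add(104, -6831), Rational(-1, 2304)) = Add(-6727, Rational(-1, 2304)) = Rational(-15499009, 2304)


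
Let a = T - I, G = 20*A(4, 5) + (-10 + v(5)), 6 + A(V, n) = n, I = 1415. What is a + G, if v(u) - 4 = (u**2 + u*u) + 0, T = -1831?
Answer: -3222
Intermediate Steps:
A(V, n) = -6 + n
v(u) = 4 + 2*u**2 (v(u) = 4 + ((u**2 + u*u) + 0) = 4 + ((u**2 + u**2) + 0) = 4 + (2*u**2 + 0) = 4 + 2*u**2)
G = 24 (G = 20*(-6 + 5) + (-10 + (4 + 2*5**2)) = 20*(-1) + (-10 + (4 + 2*25)) = -20 + (-10 + (4 + 50)) = -20 + (-10 + 54) = -20 + 44 = 24)
a = -3246 (a = -1831 - 1*1415 = -1831 - 1415 = -3246)
a + G = -3246 + 24 = -3222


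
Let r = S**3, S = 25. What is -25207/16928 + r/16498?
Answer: -75682543/139639072 ≈ -0.54199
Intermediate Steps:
r = 15625 (r = 25**3 = 15625)
-25207/16928 + r/16498 = -25207/16928 + 15625/16498 = -75682543/139639072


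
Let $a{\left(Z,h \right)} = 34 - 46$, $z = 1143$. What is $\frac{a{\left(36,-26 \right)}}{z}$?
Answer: $- \frac{4}{381} \approx -0.010499$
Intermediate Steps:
$a{\left(Z,h \right)} = -12$
$\frac{a{\left(36,-26 \right)}}{z} = - \frac{12}{1143} = \left(-12\right) \frac{1}{1143} = - \frac{4}{381}$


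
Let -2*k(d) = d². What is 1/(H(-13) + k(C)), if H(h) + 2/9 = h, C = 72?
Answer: -9/23447 ≈ -0.00038384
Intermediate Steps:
H(h) = -2/9 + h
k(d) = -d²/2
1/(H(-13) + k(C)) = 1/((-2/9 - 13) - ½*72²) = 1/(-119/9 - ½*5184) = 1/(-119/9 - 2592) = 1/(-23447/9) = -9/23447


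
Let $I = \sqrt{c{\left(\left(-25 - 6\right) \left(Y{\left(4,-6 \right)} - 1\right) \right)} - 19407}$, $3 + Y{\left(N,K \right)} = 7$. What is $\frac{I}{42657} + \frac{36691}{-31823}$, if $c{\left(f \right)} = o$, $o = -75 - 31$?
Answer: $- \frac{36691}{31823} + \frac{i \sqrt{19513}}{42657} \approx -1.153 + 0.0032747 i$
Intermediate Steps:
$Y{\left(N,K \right)} = 4$ ($Y{\left(N,K \right)} = -3 + 7 = 4$)
$o = -106$
$c{\left(f \right)} = -106$
$I = i \sqrt{19513}$ ($I = \sqrt{-106 - 19407} = \sqrt{-19513} = i \sqrt{19513} \approx 139.69 i$)
$\frac{I}{42657} + \frac{36691}{-31823} = \frac{i \sqrt{19513}}{42657} + \frac{36691}{-31823} = i \sqrt{19513} \cdot \frac{1}{42657} + 36691 \left(- \frac{1}{31823}\right) = \frac{i \sqrt{19513}}{42657} - \frac{36691}{31823} = - \frac{36691}{31823} + \frac{i \sqrt{19513}}{42657}$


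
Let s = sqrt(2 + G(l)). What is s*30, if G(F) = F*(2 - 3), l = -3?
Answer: 30*sqrt(5) ≈ 67.082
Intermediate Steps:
G(F) = -F (G(F) = F*(-1) = -F)
s = sqrt(5) (s = sqrt(2 - 1*(-3)) = sqrt(2 + 3) = sqrt(5) ≈ 2.2361)
s*30 = sqrt(5)*30 = 30*sqrt(5)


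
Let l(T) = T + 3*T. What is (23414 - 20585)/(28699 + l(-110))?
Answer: 2829/28259 ≈ 0.10011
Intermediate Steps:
l(T) = 4*T
(23414 - 20585)/(28699 + l(-110)) = (23414 - 20585)/(28699 + 4*(-110)) = 2829/(28699 - 440) = 2829/28259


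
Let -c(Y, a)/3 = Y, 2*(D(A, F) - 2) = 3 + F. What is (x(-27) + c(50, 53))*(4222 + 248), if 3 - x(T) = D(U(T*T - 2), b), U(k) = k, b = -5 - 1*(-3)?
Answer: -668265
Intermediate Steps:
b = -2 (b = -5 + 3 = -2)
D(A, F) = 7/2 + F/2 (D(A, F) = 2 + (3 + F)/2 = 2 + (3/2 + F/2) = 7/2 + F/2)
c(Y, a) = -3*Y
x(T) = 1/2 (x(T) = 3 - (7/2 + (1/2)*(-2)) = 3 - (7/2 - 1) = 3 - 1*5/2 = 3 - 5/2 = 1/2)
(x(-27) + c(50, 53))*(4222 + 248) = (1/2 - 3*50)*(4222 + 248) = (1/2 - 150)*4470 = -299/2*4470 = -668265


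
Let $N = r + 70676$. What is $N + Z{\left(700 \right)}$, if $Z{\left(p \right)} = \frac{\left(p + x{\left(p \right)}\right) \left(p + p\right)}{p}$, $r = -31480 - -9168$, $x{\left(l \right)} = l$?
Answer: $51164$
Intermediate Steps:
$r = -22312$ ($r = -31480 + 9168 = -22312$)
$N = 48364$ ($N = -22312 + 70676 = 48364$)
$Z{\left(p \right)} = 4 p$ ($Z{\left(p \right)} = \frac{\left(p + p\right) \left(p + p\right)}{p} = \frac{2 p 2 p}{p} = \frac{4 p^{2}}{p} = 4 p$)
$N + Z{\left(700 \right)} = 48364 + 4 \cdot 700 = 48364 + 2800 = 51164$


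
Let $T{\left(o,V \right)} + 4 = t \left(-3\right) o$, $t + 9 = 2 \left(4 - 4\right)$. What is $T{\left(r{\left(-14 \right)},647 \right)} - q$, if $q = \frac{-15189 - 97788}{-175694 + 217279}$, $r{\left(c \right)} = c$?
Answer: $- \frac{15772493}{41585} \approx -379.28$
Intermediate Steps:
$q = - \frac{112977}{41585} \approx -2.7168$
$t = -9$ ($t = -9 + 2 \left(4 - 4\right) = -9 + 2 \cdot 0 = -9 + 0 = -9$)
$T{\left(o,V \right)} = -4 + 27 o$ ($T{\left(o,V \right)} = -4 + \left(-9\right) \left(-3\right) o = -4 + 27 o$)
$T{\left(r{\left(-14 \right)},647 \right)} - q = \left(-4 + 27 \left(-14\right)\right) - - \frac{112977}{41585} = \left(-4 - 378\right) + \frac{112977}{41585} = -382 + \frac{112977}{41585} = - \frac{15772493}{41585}$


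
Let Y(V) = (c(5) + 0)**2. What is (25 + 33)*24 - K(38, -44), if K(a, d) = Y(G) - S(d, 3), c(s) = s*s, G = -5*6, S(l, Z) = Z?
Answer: 770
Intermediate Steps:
G = -30
c(s) = s**2
Y(V) = 625 (Y(V) = (5**2 + 0)**2 = (25 + 0)**2 = 25**2 = 625)
K(a, d) = 622 (K(a, d) = 625 - 1*3 = 625 - 3 = 622)
(25 + 33)*24 - K(38, -44) = (25 + 33)*24 - 1*622 = 58*24 - 622 = 1392 - 622 = 770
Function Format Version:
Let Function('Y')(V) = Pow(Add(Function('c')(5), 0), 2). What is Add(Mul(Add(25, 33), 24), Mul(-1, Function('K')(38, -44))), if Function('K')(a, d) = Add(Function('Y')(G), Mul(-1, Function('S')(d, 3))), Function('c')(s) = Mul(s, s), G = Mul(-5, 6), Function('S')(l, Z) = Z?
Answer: 770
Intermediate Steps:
G = -30
Function('c')(s) = Pow(s, 2)
Function('Y')(V) = 625 (Function('Y')(V) = Pow(Add(Pow(5, 2), 0), 2) = Pow(Add(25, 0), 2) = Pow(25, 2) = 625)
Function('K')(a, d) = 622 (Function('K')(a, d) = Add(625, Mul(-1, 3)) = Add(625, -3) = 622)
Add(Mul(Add(25, 33), 24), Mul(-1, Function('K')(38, -44))) = Add(Mul(Add(25, 33), 24), Mul(-1, 622)) = Add(Mul(58, 24), -622) = Add(1392, -622) = 770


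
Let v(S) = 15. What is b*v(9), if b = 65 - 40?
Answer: 375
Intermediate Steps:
b = 25
b*v(9) = 25*15 = 375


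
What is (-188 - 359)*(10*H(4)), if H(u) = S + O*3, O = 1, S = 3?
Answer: -32820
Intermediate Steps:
H(u) = 6 (H(u) = 3 + 1*3 = 3 + 3 = 6)
(-188 - 359)*(10*H(4)) = (-188 - 359)*(10*6) = -547*60 = -32820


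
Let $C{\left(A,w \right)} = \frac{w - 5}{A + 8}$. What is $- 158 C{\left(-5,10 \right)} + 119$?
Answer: $- \frac{433}{3} \approx -144.33$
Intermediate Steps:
$C{\left(A,w \right)} = \frac{-5 + w}{8 + A}$
$- 158 C{\left(-5,10 \right)} + 119 = - 158 \frac{-5 + 10}{8 - 5} + 119 = - 158 \cdot \frac{1}{3} \cdot 5 + 119 = \left(-158\right) \frac{5}{3} + 119 = - \frac{790}{3} + 119 = - \frac{433}{3}$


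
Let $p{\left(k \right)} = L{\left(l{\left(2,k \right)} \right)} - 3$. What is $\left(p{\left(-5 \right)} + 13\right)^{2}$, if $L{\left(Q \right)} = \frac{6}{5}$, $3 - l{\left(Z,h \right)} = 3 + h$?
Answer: $\frac{3136}{25} \approx 125.44$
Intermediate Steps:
$l{\left(Z,h \right)} = - h$ ($l{\left(Z,h \right)} = 3 - \left(3 + h\right) = - h$)
$L{\left(Q \right)} = \frac{6}{5}$ ($L{\left(Q \right)} = 6 \cdot \frac{1}{5} = \frac{6}{5}$)
$p{\left(k \right)} = - \frac{9}{5}$ ($p{\left(k \right)} = \frac{6}{5} - 3 = - \frac{9}{5}$)
$\left(p{\left(-5 \right)} + 13\right)^{2} = \left(- \frac{9}{5} + 13\right)^{2} = \left(\frac{56}{5}\right)^{2} = \frac{3136}{25}$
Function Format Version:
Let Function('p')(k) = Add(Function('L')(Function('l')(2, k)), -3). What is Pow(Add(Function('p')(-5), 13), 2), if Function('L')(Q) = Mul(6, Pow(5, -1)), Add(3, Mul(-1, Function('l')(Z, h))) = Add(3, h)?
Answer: Rational(3136, 25) ≈ 125.44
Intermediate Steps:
Function('l')(Z, h) = Mul(-1, h) (Function('l')(Z, h) = Add(3, Mul(-1, Add(3, h))) = Add(3, Add(-3, Mul(-1, h))) = Mul(-1, h))
Function('L')(Q) = Rational(6, 5) (Function('L')(Q) = Mul(6, Rational(1, 5)) = Rational(6, 5))
Function('p')(k) = Rational(-9, 5) (Function('p')(k) = Add(Rational(6, 5), -3) = Rational(-9, 5))
Pow(Add(Function('p')(-5), 13), 2) = Pow(Add(Rational(-9, 5), 13), 2) = Pow(Rational(56, 5), 2) = Rational(3136, 25)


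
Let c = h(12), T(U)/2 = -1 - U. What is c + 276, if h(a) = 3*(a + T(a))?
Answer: 234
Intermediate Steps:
T(U) = -2 - 2*U (T(U) = 2*(-1 - U) = -2 - 2*U)
h(a) = -6 - 3*a (h(a) = 3*(a + (-2 - 2*a)) = 3*(-2 - a) = -6 - 3*a)
c = -42 (c = -6 - 3*12 = -6 - 36 = -42)
c + 276 = -42 + 276 = 234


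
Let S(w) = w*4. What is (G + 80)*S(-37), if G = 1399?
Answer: -218892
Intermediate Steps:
S(w) = 4*w
(G + 80)*S(-37) = (1399 + 80)*(4*(-37)) = 1479*(-148) = -218892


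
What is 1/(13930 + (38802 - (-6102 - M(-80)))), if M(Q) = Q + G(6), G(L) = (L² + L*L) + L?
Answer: 1/58832 ≈ 1.6998e-5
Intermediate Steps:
G(L) = L + 2*L² (G(L) = (L² + L²) + L = 2*L² + L = L + 2*L²)
M(Q) = 78 + Q (M(Q) = Q + 6*(1 + 2*6) = Q + 6*(1 + 12) = Q + 6*13 = Q + 78 = 78 + Q)
1/(13930 + (38802 - (-6102 - M(-80)))) = 1/(13930 + (38802 - (-6102 - (78 - 80)))) = 1/(13930 + (38802 - (-6102 - 1*(-2)))) = 1/(13930 + (38802 - (-6102 + 2))) = 1/(13930 + (38802 - 1*(-6100))) = 1/(13930 + (38802 + 6100)) = 1/(13930 + 44902) = 1/58832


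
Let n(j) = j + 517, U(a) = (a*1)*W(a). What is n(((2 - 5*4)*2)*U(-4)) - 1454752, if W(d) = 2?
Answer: -1453947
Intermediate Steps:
U(a) = 2*a (U(a) = (a*1)*2 = a*2 = 2*a)
n(j) = 517 + j
n(((2 - 5*4)*2)*U(-4)) - 1454752 = (517 + ((2 - 5*4)*2)*(2*(-4))) - 1454752 = (517 + ((2 - 20)*2)*(-8)) - 1454752 = (517 - 18*2*(-8)) - 1454752 = (517 - 36*(-8)) - 1454752 = (517 + 288) - 1454752 = 805 - 1454752 = -1453947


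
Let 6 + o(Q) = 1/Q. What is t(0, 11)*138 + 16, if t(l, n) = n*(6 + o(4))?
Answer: 791/2 ≈ 395.50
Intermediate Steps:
o(Q) = -6 + 1/Q
t(l, n) = n/4 (t(l, n) = n*(6 + (-6 + 1/4)) = n*(6 - 23/4) = n*(1/4) = n/4)
t(0, 11)*138 + 16 = ((1/4)*11)*138 + 16 = (11/4)*138 + 16 = 759/2 + 16 = 791/2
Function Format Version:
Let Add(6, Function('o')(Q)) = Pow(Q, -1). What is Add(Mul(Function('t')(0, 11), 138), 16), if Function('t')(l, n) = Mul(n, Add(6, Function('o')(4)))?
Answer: Rational(791, 2) ≈ 395.50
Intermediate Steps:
Function('o')(Q) = Add(-6, Pow(Q, -1))
Function('t')(l, n) = Mul(Rational(1, 4), n) (Function('t')(l, n) = Mul(n, Add(6, Add(-6, Pow(4, -1)))) = Mul(n, Add(6, Add(-6, Rational(1, 4)))) = Mul(n, Add(6, Rational(-23, 4))) = Mul(n, Rational(1, 4)) = Mul(Rational(1, 4), n))
Add(Mul(Function('t')(0, 11), 138), 16) = Add(Mul(Mul(Rational(1, 4), 11), 138), 16) = Add(Mul(Rational(11, 4), 138), 16) = Add(Rational(759, 2), 16) = Rational(791, 2)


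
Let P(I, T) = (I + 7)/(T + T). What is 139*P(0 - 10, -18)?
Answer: 139/12 ≈ 11.583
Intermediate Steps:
P(I, T) = (7 + I)/(2*T) (P(I, T) = (7 + I)/((2*T)) = (7 + I)*(1/(2*T)) = (7 + I)/(2*T))
139*P(0 - 10, -18) = 139*((½)*(7 + (0 - 10))/(-18)) = 139*((½)*(-1/18)*(7 - 10)) = 139*((½)*(-1/18)*(-3)) = 139*(1/12) = 139/12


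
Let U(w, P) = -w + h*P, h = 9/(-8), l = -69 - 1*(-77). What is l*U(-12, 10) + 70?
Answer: 76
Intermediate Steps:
l = 8 (l = -69 + 77 = 8)
h = -9/8 (h = 9*(-1/8) = -9/8 ≈ -1.1250)
U(w, P) = -w - 9*P/8
l*U(-12, 10) + 70 = 8*(-1*(-12) - 9/8*10) + 70 = 8*(12 - 45/4) + 70 = 8*(3/4) + 70 = 6 + 70 = 76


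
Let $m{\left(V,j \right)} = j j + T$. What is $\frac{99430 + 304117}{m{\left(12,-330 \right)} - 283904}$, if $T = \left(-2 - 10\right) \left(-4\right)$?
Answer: $- \frac{403547}{174956} \approx -2.3066$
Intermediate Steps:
$T = 48$ ($T = \left(-12\right) \left(-4\right) = 48$)
$m{\left(V,j \right)} = 48 + j^{2}$ ($m{\left(V,j \right)} = j j + 48 = j^{2} + 48 = 48 + j^{2}$)
$\frac{99430 + 304117}{m{\left(12,-330 \right)} - 283904} = \frac{99430 + 304117}{\left(48 + \left(-330\right)^{2}\right) - 283904} = \frac{403547}{\left(48 + 108900\right) - 283904} = \frac{403547}{108948 - 283904} = \frac{403547}{-174956} = 403547 \left(- \frac{1}{174956}\right) = - \frac{403547}{174956}$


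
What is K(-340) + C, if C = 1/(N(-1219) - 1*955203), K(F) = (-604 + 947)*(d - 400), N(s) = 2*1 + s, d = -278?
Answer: -222419296681/956420 ≈ -2.3255e+5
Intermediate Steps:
N(s) = 2 + s
K(F) = -232554 (K(F) = (-604 + 947)*(-278 - 400) = 343*(-678) = -232554)
C = -1/956420 (C = 1/((2 - 1219) - 1*955203) = 1/(-1217 - 955203) = 1/(-956420) = -1/956420 ≈ -1.0456e-6)
K(-340) + C = -232554 - 1/956420 = -222419296681/956420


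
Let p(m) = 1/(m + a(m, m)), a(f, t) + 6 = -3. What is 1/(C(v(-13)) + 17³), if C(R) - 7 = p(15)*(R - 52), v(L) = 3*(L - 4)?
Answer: 6/29417 ≈ 0.00020396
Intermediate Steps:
a(f, t) = -9 (a(f, t) = -6 - 3 = -9)
p(m) = 1/(-9 + m) (p(m) = 1/(m - 9) = 1/(-9 + m))
v(L) = -12 + 3*L (v(L) = 3*(-4 + L) = -12 + 3*L)
C(R) = -5/3 + R/6 (C(R) = 7 + (R - 52)/(-9 + 15) = 7 + (-52 + R)/6 = 7 + (-26/3 + R/6) = -5/3 + R/6)
1/(C(v(-13)) + 17³) = 1/((-5/3 + (-12 + 3*(-13))/6) + 17³) = 1/((-5/3 + (-12 - 39)/6) + 4913) = 1/((-5/3 + (⅙)*(-51)) + 4913) = 1/((-5/3 - 17/2) + 4913) = 1/(-61/6 + 4913) = 1/(29417/6) = 6/29417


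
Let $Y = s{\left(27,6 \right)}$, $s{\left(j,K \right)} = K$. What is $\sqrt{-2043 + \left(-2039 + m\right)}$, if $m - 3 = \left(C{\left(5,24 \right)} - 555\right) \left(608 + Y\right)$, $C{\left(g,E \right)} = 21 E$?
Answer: $i \sqrt{35393} \approx 188.13 i$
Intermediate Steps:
$Y = 6$
$m = -31311$ ($m = 3 + \left(21 \cdot 24 - 555\right) \left(608 + 6\right) = 3 + \left(504 - 555\right) 614 = 3 - 31314 = -31311$)
$\sqrt{-2043 + \left(-2039 + m\right)} = \sqrt{-2043 - 33350} = \sqrt{-35393} = i \sqrt{35393}$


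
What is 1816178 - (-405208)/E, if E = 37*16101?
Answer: 1081964838394/595737 ≈ 1.8162e+6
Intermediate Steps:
E = 595737
1816178 - (-405208)/E = 1816178 - (-405208)/595737 = 1816178 - 1*(-405208/595737) = 1816178 + 405208/595737 = 1081964838394/595737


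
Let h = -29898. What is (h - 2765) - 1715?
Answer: -34378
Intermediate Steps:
(h - 2765) - 1715 = (-29898 - 2765) - 1715 = -32663 - 1715 = -34378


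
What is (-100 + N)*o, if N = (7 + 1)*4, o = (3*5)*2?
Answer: -2040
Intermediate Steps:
o = 30 (o = 15*2 = 30)
N = 32 (N = 8*4 = 32)
(-100 + N)*o = (-100 + 32)*30 = -68*30 = -2040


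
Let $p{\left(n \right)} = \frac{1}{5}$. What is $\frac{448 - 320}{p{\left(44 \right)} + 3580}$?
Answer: $\frac{640}{17901} \approx 0.035752$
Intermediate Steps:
$p{\left(n \right)} = \frac{1}{5}$
$\frac{448 - 320}{p{\left(44 \right)} + 3580} = \frac{448 - 320}{\frac{1}{5} + 3580} = \frac{128}{\frac{17901}{5}} = 128 \cdot \frac{5}{17901} = \frac{640}{17901}$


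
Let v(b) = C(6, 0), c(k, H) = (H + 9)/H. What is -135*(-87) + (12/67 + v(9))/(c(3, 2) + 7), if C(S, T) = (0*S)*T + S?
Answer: 19673703/1675 ≈ 11746.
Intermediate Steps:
C(S, T) = S (C(S, T) = 0*T + S = 0 + S = S)
c(k, H) = (9 + H)/H
v(b) = 6
-135*(-87) + (12/67 + v(9))/(c(3, 2) + 7) = -135*(-87) + (12/67 + 6)/((9 + 2)/2 + 7) = 11745 + (12*(1/67) + 6)/((½)*11 + 7) = 11745 + (12/67 + 6)/(11/2 + 7) = 11745 + 414/(67*(25/2)) = 11745 + (414/67)*(2/25) = 11745 + 828/1675 = 19673703/1675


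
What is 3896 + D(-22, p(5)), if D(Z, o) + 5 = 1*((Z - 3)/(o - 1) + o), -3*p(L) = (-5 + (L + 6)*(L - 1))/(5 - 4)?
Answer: 54317/14 ≈ 3879.8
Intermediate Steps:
p(L) = 5/3 - (-1 + L)*(6 + L)/3 (p(L) = -(-5 + (L + 6)*(L - 1))/(3*(5 - 4)) = -(-5 + (6 + L)*(-1 + L))/(3*1) = -(-5 + (-1 + L)*(6 + L))/3 = 5/3 - (-1 + L)*(6 + L)/3)
D(Z, o) = -5 + o + (-3 + Z)/(-1 + o) (D(Z, o) = -5 + 1*((Z - 3)/(o - 1) + o) = -5 + 1*((-3 + Z)/(-1 + o) + o) = -5 + 1*(o + (-3 + Z)/(-1 + o)) = -5 + (o + (-3 + Z)/(-1 + o)) = -5 + o + (-3 + Z)/(-1 + o))
3896 + D(-22, p(5)) = 3896 + (2 - 22 + (11/3 - 5/3*5 - 1/3*5**2)**2 - 6*(11/3 - 5/3*5 - 1/3*5**2))/(-1 + (11/3 - 5/3*5 - 1/3*5**2)) = 3896 + (2 - 22 + (11/3 - 25/3 - 1/3*25)**2 - 6*(11/3 - 25/3 - 1/3*25))/(-1 + (11/3 - 25/3 - 1/3*25)) = 3896 + (2 - 22 + (11/3 - 25/3 - 25/3)**2 - 6*(11/3 - 25/3 - 25/3))/(-1 + (11/3 - 25/3 - 25/3)) = 3896 + (2 - 22 + (-13)**2 - 6*(-13))/(-1 - 13) = 3896 + (2 - 22 + 169 + 78)/(-14) = 3896 - 1/14*227 = 3896 - 227/14 = 54317/14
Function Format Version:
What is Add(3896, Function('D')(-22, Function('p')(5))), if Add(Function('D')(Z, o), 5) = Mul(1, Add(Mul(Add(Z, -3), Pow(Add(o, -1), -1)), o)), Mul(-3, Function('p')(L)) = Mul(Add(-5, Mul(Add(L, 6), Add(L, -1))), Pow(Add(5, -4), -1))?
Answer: Rational(54317, 14) ≈ 3879.8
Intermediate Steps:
Function('p')(L) = Add(Rational(5, 3), Mul(Rational(-1, 3), Add(-1, L), Add(6, L))) (Function('p')(L) = Mul(Rational(-1, 3), Mul(Add(-5, Mul(Add(L, 6), Add(L, -1))), Pow(Add(5, -4), -1))) = Mul(Rational(-1, 3), Mul(Add(-5, Mul(Add(6, L), Add(-1, L))), Pow(1, -1))) = Mul(Rational(-1, 3), Mul(Add(-5, Mul(Add(-1, L), Add(6, L))), 1)) = Mul(Rational(-1, 3), Add(-5, Mul(Add(-1, L), Add(6, L)))) = Add(Rational(5, 3), Mul(Rational(-1, 3), Add(-1, L), Add(6, L))))
Function('D')(Z, o) = Add(-5, o, Mul(Pow(Add(-1, o), -1), Add(-3, Z))) (Function('D')(Z, o) = Add(-5, Mul(1, Add(Mul(Add(Z, -3), Pow(Add(o, -1), -1)), o))) = Add(-5, Mul(1, Add(Mul(Add(-3, Z), Pow(Add(-1, o), -1)), o))) = Add(-5, Mul(1, Add(Mul(Pow(Add(-1, o), -1), Add(-3, Z)), o))) = Add(-5, Mul(1, Add(o, Mul(Pow(Add(-1, o), -1), Add(-3, Z))))) = Add(-5, Add(o, Mul(Pow(Add(-1, o), -1), Add(-3, Z)))) = Add(-5, o, Mul(Pow(Add(-1, o), -1), Add(-3, Z))))
Add(3896, Function('D')(-22, Function('p')(5))) = Add(3896, Mul(Pow(Add(-1, Add(Rational(11, 3), Mul(Rational(-5, 3), 5), Mul(Rational(-1, 3), Pow(5, 2)))), -1), Add(2, -22, Pow(Add(Rational(11, 3), Mul(Rational(-5, 3), 5), Mul(Rational(-1, 3), Pow(5, 2))), 2), Mul(-6, Add(Rational(11, 3), Mul(Rational(-5, 3), 5), Mul(Rational(-1, 3), Pow(5, 2))))))) = Add(3896, Mul(Pow(Add(-1, Add(Rational(11, 3), Rational(-25, 3), Mul(Rational(-1, 3), 25))), -1), Add(2, -22, Pow(Add(Rational(11, 3), Rational(-25, 3), Mul(Rational(-1, 3), 25)), 2), Mul(-6, Add(Rational(11, 3), Rational(-25, 3), Mul(Rational(-1, 3), 25)))))) = Add(3896, Mul(Pow(Add(-1, Add(Rational(11, 3), Rational(-25, 3), Rational(-25, 3))), -1), Add(2, -22, Pow(Add(Rational(11, 3), Rational(-25, 3), Rational(-25, 3)), 2), Mul(-6, Add(Rational(11, 3), Rational(-25, 3), Rational(-25, 3)))))) = Add(3896, Mul(Pow(Add(-1, -13), -1), Add(2, -22, Pow(-13, 2), Mul(-6, -13)))) = Add(3896, Mul(Pow(-14, -1), Add(2, -22, 169, 78))) = Add(3896, Mul(Rational(-1, 14), 227)) = Add(3896, Rational(-227, 14)) = Rational(54317, 14)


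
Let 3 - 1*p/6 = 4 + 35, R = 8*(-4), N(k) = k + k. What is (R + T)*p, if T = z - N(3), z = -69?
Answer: 23112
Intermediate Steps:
N(k) = 2*k
R = -32
T = -75 (T = -69 - 2*3 = -69 - 1*6 = -69 - 6 = -75)
p = -216 (p = 18 - 6*(4 + 35) = 18 - 6*39 = 18 - 234 = -216)
(R + T)*p = (-32 - 75)*(-216) = -107*(-216) = 23112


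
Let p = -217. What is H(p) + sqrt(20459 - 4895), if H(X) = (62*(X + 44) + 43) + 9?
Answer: -10674 + 2*sqrt(3891) ≈ -10549.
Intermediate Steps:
H(X) = 2780 + 62*X (H(X) = (62*(44 + X) + 43) + 9 = ((2728 + 62*X) + 43) + 9 = (2771 + 62*X) + 9 = 2780 + 62*X)
H(p) + sqrt(20459 - 4895) = (2780 + 62*(-217)) + sqrt(20459 - 4895) = (2780 - 13454) + sqrt(15564) = -10674 + 2*sqrt(3891)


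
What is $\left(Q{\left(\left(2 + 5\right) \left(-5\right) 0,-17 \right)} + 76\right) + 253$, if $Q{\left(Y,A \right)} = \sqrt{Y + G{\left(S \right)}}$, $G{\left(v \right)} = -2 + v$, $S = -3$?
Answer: $329 + i \sqrt{5} \approx 329.0 + 2.2361 i$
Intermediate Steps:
$Q{\left(Y,A \right)} = \sqrt{-5 + Y}$ ($Q{\left(Y,A \right)} = \sqrt{Y - 5} = \sqrt{-5 + Y}$)
$\left(Q{\left(\left(2 + 5\right) \left(-5\right) 0,-17 \right)} + 76\right) + 253 = \left(\sqrt{-5 + \left(2 + 5\right) \left(-5\right) 0} + 76\right) + 253 = \left(\sqrt{-5 + 7 \left(-5\right) 0} + 76\right) + 253 = \left(\sqrt{-5 - 0} + 76\right) + 253 = \left(\sqrt{-5 + 0} + 76\right) + 253 = \left(\sqrt{-5} + 76\right) + 253 = \left(i \sqrt{5} + 76\right) + 253 = \left(76 + i \sqrt{5}\right) + 253 = 329 + i \sqrt{5}$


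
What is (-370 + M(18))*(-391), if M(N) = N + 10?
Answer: 133722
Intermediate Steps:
M(N) = 10 + N
(-370 + M(18))*(-391) = (-370 + (10 + 18))*(-391) = (-370 + 28)*(-391) = -342*(-391) = 133722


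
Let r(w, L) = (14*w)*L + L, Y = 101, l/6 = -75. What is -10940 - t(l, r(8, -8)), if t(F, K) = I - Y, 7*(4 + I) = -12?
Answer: -75833/7 ≈ -10833.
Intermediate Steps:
I = -40/7 (I = -4 + (⅐)*(-12) = -4 - 12/7 = -40/7 ≈ -5.7143)
l = -450 (l = 6*(-75) = -450)
r(w, L) = L + 14*L*w (r(w, L) = 14*L*w + L = L + 14*L*w)
t(F, K) = -747/7 (t(F, K) = -40/7 - 1*101 = -40/7 - 101 = -747/7)
-10940 - t(l, r(8, -8)) = -10940 - 1*(-747/7) = -10940 + 747/7 = -75833/7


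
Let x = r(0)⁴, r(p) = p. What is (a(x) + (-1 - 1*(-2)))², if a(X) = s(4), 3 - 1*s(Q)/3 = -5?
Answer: 625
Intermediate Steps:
s(Q) = 24 (s(Q) = 9 - 3*(-5) = 9 + 15 = 24)
x = 0 (x = 0⁴ = 0)
a(X) = 24
(a(x) + (-1 - 1*(-2)))² = (24 + (-1 - 1*(-2)))² = (24 + (-1 + 2))² = (24 + 1)² = 25² = 625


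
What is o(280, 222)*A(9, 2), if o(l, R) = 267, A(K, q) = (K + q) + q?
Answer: 3471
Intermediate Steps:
A(K, q) = K + 2*q
o(280, 222)*A(9, 2) = 267*(9 + 2*2) = 267*(9 + 4) = 267*13 = 3471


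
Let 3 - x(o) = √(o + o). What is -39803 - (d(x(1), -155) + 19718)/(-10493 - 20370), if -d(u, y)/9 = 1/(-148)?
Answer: -181806200099/4567724 ≈ -39802.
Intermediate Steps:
x(o) = 3 - √2*√o (x(o) = 3 - √(o + o) = 3 - √(2*o) = 3 - √2*√o)
d(u, y) = 9/148 (d(u, y) = -9/(-148) = -9*(-1/148) = 9/148)
-39803 - (d(x(1), -155) + 19718)/(-10493 - 20370) = -39803 - (9/148 + 19718)/(-10493 - 20370) = -39803 - 2918273/(148*(-30863)) = -39803 - 2918273*(-1)/(148*30863) = -39803 - 1*(-2918273/4567724) = -39803 + 2918273/4567724 = -181806200099/4567724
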